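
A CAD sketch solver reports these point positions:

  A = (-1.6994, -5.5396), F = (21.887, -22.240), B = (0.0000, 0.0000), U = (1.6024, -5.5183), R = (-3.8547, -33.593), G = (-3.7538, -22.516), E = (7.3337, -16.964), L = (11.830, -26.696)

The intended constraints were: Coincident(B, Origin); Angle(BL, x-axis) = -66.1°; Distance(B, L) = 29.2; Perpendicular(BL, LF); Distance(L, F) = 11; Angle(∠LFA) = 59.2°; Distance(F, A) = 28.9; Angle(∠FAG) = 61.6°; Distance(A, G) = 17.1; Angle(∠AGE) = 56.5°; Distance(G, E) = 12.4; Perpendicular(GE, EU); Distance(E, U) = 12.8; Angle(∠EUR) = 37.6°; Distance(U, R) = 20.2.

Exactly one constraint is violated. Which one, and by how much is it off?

Distance(U, R) = 20.2 — off by 8.40.

B = (0.00, 0.00) ✓; BL at -66.10° ✓; |BL| = 29.20 ✓; ∠(BL, LF) = 90.00° ✓; |LF| = 11.00 ✓; ∠LFA = 59.20° ✓; |FA| = 28.90 ✓; ∠FAG = 61.60° ✓; |AG| = 17.10 ✓; ∠AGE = 56.50° ✓; |GE| = 12.40 ✓; ∠(GE, EU) = 90.00° ✓; |EU| = 12.80 ✓; ∠EUR = 37.60° ✓; |UR| = 28.60 ✗.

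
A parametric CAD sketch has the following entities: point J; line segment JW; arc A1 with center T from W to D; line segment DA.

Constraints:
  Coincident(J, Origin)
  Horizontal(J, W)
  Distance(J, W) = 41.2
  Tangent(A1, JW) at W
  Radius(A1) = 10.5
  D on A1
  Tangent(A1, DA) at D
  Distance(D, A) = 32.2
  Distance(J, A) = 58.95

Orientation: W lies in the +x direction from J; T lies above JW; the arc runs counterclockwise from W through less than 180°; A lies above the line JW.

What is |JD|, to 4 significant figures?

52.94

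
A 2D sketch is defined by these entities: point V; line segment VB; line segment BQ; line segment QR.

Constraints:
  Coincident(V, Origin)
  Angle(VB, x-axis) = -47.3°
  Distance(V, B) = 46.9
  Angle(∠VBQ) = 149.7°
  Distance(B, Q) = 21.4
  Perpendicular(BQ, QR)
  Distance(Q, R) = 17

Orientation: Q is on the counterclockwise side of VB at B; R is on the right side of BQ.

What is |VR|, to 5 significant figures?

74.055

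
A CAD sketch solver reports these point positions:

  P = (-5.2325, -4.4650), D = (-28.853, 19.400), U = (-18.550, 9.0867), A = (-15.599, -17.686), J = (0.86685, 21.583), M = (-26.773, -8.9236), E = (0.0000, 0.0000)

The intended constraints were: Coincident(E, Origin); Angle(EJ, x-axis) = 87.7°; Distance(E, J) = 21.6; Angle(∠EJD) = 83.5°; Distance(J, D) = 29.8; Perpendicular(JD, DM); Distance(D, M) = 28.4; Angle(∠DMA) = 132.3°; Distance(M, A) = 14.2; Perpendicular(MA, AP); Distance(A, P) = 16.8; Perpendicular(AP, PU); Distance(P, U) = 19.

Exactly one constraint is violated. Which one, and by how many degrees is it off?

Perpendicular(AP, PU) — off by 7.40°.

E = (0.00, 0.00) ✓; EJ at 87.70° ✓; |EJ| = 21.60 ✓; ∠EJD = 83.50° ✓; |JD| = 29.80 ✓; ∠(JD, DM) = 90.00° ✓; |DM| = 28.40 ✓; ∠DMA = 132.3° ✓; |MA| = 14.20 ✓; ∠(MA, AP) = 90.00° ✓; |AP| = 16.80 ✓; ∠(AP, PU) = 82.60° ✗; |PU| = 19.00 ✓.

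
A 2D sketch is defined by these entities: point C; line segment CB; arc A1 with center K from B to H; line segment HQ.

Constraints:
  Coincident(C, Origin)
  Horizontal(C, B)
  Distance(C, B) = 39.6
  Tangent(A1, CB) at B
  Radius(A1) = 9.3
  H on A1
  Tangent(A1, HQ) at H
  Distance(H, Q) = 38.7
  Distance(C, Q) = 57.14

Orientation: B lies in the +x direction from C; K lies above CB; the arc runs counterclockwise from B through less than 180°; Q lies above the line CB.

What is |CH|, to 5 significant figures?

49.782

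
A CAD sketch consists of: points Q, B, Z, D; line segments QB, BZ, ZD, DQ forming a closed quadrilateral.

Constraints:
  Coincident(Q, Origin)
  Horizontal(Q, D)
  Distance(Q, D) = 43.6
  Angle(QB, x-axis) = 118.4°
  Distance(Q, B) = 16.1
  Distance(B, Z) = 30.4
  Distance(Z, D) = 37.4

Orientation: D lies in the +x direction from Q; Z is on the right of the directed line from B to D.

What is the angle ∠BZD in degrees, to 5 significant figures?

102.83°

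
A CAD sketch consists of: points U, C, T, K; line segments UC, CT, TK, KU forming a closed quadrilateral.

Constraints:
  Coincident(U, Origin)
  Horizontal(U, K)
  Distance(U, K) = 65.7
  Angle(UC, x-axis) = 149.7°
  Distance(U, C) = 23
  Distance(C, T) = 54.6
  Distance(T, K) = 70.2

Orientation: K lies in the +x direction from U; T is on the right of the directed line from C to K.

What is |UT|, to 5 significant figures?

37.051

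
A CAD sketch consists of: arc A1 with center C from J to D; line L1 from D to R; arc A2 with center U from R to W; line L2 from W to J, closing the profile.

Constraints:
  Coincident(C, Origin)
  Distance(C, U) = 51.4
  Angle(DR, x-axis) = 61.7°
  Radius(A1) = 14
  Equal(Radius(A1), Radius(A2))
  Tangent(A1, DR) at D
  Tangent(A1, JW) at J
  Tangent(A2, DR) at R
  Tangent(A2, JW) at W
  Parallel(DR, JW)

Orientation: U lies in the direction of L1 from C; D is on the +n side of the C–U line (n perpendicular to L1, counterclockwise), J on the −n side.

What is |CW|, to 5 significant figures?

53.273

The slot axis is L1's direction at 61.7°, so u = (cos 61.7°, sin 61.7°) = (0.47409, 0.88048) and n = (−sin 61.7°, cos 61.7°) = (-0.88048, 0.47409). C is at the origin and U lies 51.4 along u from C, so U = 51.4·u = (24.368, 45.257). Tangency of A1 to both parallel lines with radius 14.0 puts D and J at C ± 14.0·n: D = (-12.327, 6.6372), J = (12.327, -6.6372). Equal radii place R and W the same way about U: R = U + 14.0·n = (12.041, 51.894), W = U − 14.0·n = (36.695, 38.619). Then |CW| = |W − C| = 53.273.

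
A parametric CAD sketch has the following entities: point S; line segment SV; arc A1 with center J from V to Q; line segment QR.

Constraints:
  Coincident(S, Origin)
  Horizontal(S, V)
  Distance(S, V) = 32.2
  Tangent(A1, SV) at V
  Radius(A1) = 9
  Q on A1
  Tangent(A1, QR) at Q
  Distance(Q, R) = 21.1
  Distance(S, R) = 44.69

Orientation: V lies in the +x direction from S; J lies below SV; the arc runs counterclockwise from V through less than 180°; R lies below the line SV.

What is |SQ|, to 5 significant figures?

26.730

Checks: |JV| = 9.000 ✓; |JQ| = 9.000 ✓; ∠(JQ, QR) = 90.00° ✓; |QR| = 21.10 ✓; |SR| = 44.69 ✓.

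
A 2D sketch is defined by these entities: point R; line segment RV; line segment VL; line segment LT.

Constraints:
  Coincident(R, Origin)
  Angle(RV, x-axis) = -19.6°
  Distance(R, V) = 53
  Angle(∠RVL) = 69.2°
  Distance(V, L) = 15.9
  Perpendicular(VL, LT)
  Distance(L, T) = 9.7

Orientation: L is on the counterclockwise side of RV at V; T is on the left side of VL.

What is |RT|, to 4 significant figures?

39.95

∠RVL = 69.2°, so VL runs at -19.6° + (180° − 69.2°) = 91.20° from the x-axis; with |VL| = 15.9, L = V + 15.9·(cos 91.20°, sin 91.20°) = (49.60, -1.882). VL is perpendicular to LT; with |LT| = 9.7 on the left of VL, T = L + 9.7·(-0.9998, -0.02094) = (39.90, -2.086). Then |RT| = |T − R| = 39.95.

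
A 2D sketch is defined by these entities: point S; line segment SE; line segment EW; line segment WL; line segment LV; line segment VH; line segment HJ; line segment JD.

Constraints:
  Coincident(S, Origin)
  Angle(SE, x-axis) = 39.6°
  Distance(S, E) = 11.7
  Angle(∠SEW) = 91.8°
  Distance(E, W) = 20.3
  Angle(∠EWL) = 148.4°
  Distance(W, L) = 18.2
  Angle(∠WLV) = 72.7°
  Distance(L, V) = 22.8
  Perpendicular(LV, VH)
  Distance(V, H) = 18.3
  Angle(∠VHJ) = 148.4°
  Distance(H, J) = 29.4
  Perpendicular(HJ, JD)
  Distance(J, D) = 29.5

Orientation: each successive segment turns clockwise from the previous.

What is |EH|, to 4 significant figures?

12.60

S is at the origin; SE runs at 39.6° with length 11.7, so E = (9.015, 7.458). ∠SEW = 91.8° gives EW at -48.60° from the x-axis; with |EW| = 20.3, W = (22.44, -7.769). ∠EWL = 148.4° gives WL at -80.20° from the x-axis; with |WL| = 18.2, L = (25.54, -25.70). ∠WLV = 72.7° gives LV at 172.5° from the x-axis; with |LV| = 22.8, V = (2.933, -22.73). The perpendicularity gives VH at right angles to LV, so VH runs at 82.50°; with |VH| = 18.3, H = (5.321, -4.584). Then |EH| = |H − E| = 12.60.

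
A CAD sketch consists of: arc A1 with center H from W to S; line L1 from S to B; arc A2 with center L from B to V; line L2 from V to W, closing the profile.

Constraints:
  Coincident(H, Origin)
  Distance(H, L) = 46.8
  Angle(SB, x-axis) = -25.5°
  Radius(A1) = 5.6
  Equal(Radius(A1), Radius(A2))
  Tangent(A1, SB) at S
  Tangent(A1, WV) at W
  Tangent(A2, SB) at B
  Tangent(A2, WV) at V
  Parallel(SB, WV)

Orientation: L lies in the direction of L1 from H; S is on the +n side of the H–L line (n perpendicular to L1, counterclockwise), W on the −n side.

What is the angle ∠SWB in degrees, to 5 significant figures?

76.541°

The slot axis is L1's direction at -25.5°, so u = (cos -25.5°, sin -25.5°) = (0.90259, -0.43051) and n = (−sin -25.5°, cos -25.5°) = (0.43051, 0.90259). H is at the origin and L lies 46.8 along u from H, so L = 46.8·u = (42.241, -20.148). Tangency of A1 to both parallel lines with radius 5.6 puts S and W at H ± 5.6·n: S = (2.4109, 5.0545), W = (-2.4109, -5.0545). Equal radii place B and V the same way about L: B = L + 5.6·n = (44.652, -15.093), V = L − 5.6·n = (39.830, -25.202). Then cos ∠SWB = WS·WB / (|WS||WB|), giving 76.541°.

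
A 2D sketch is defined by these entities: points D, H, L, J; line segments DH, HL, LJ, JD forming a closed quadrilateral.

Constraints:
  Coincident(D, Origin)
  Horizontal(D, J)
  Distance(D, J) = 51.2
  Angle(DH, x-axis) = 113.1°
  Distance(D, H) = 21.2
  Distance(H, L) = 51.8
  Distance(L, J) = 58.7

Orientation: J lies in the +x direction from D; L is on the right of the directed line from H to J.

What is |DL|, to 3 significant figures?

31.4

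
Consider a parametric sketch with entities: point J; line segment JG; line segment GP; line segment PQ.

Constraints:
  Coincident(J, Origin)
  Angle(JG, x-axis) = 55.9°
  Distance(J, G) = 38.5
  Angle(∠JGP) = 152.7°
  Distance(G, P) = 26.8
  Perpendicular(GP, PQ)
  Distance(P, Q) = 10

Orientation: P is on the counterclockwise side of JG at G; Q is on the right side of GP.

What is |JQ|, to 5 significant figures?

66.988

J is at the origin; JG runs at 55.9° with length 38.5, so G = 38.5·(cos 55.9°, sin 55.9°) = (21.585, 31.880). ∠JGP = 152.7°, so GP runs at 55.9° + (180° − 152.7°) = 83.200° from the x-axis; with |GP| = 26.8, P = G + 26.8·(cos 83.200°, sin 83.200°) = (24.758, 58.492). The perpendicularity gives PQ at right angles to GP; with |PQ| = 10.0 on the right of GP, Q = P + 10.0·(0.99297, -0.11840) = (34.687, 57.308). Then |JQ| = |Q − J| = 66.988.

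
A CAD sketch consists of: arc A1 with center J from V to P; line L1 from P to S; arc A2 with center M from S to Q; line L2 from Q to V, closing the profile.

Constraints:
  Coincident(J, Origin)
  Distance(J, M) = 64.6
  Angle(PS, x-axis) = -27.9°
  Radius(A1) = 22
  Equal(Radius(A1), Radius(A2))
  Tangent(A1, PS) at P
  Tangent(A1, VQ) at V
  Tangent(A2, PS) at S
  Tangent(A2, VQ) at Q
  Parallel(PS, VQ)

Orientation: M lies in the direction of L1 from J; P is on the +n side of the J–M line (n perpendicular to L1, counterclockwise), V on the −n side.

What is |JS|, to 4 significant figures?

68.24

The slot axis is L1's direction at -27.9°, so u = (cos -27.9°, sin -27.9°) = (0.8838, -0.4679) and n = (−sin -27.9°, cos -27.9°) = (0.4679, 0.8838). J is at the origin and M lies 64.6 along u from J, so M = 64.6·u = (57.09, -30.23). Tangency of A1 to both parallel lines with radius 22.0 puts P and V at J ± 22.0·n: P = (10.29, 19.44), V = (-10.29, -19.44). Equal radii place S and Q the same way about M: S = M + 22.0·n = (67.39, -10.79), Q = M − 22.0·n = (46.80, -49.67). Then |JS| = |S − J| = 68.24.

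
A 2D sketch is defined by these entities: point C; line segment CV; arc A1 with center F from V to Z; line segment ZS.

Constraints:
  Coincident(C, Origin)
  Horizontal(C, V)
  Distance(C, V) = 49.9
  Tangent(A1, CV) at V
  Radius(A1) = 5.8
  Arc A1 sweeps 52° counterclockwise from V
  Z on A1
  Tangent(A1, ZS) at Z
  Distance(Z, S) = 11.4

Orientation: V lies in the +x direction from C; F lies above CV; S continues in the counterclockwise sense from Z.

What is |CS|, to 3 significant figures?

62.5

C is at the origin; CV is horizontal with |CV| = 49.9 and V on the +x side, so V = (49.9, 0.00). Since A1 is tangent to CV there, FV ⟂ CV, so F = V + (0, 5.8) = (49.9, 5.80). On A1, V sits at bearing -90° from F; a 52° counterclockwise sweep puts Z at bearing -38°, so Z = F + 5.8·(cos -38°, sin -38°) = (54.5, 2.23). A1 meets ZS tangentially, so FZ is at right angles to ZS, so ZS runs along (−sin -38°, cos -38°); with |ZS| = 11.4, S = (61.5, 11.2). Then |CS| = |S − C| = 62.5.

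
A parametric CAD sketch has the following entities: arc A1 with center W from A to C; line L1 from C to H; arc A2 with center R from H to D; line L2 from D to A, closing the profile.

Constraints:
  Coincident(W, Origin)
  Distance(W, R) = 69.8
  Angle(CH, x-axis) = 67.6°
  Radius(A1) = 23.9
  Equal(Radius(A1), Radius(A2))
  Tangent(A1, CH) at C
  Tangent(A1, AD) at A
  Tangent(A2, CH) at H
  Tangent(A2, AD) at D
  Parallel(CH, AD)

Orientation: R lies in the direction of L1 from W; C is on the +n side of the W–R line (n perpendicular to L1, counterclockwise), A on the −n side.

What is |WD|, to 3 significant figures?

73.8

The slot axis is L1's direction at 67.6°, so u = (cos 67.6°, sin 67.6°) = (0.381, 0.925) and n = (−sin 67.6°, cos 67.6°) = (-0.925, 0.381). W is at the origin and R lies 69.8 along u from W, so R = 69.8·u = (26.6, 64.5). Tangency of A1 to both parallel lines with radius 23.9 puts C and A at W ± 23.9·n: C = (-22.1, 9.11), A = (22.1, -9.11). Equal radii place H and D the same way about R: H = R + 23.9·n = (4.50, 73.6), D = R − 23.9·n = (48.7, 55.4). Then |WD| = |D − W| = 73.8.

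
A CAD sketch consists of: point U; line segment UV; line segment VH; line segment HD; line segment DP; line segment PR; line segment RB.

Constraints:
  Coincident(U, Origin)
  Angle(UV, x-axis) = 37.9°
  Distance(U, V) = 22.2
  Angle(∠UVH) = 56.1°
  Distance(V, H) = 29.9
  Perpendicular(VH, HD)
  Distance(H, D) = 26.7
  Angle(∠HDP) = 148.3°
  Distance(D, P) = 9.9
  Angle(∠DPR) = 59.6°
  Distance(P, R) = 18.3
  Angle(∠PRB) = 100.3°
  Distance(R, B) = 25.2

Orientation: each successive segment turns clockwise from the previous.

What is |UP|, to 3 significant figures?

20.7

The perpendicularity gives HD at right angles to VH, so HD runs at -176°; with |HD| = 26.7, D = (-7.03, -18.1). ∠HDP = 148.3° gives DP at 152° from the x-axis; with |DP| = 9.9, P = (-15.8, -13.5). Then |UP| = |P − U| = 20.7.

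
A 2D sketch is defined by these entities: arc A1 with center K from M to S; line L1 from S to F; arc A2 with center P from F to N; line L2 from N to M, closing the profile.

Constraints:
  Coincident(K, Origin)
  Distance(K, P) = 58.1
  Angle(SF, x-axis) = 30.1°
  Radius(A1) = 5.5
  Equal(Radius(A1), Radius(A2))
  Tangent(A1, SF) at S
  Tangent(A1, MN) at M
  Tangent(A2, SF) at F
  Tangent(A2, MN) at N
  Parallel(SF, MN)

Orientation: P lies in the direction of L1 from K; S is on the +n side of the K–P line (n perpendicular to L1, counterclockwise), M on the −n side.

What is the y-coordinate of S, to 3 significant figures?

4.76

The slot axis is L1's direction at 30.1°, so u = (cos 30.1°, sin 30.1°) = (0.865, 0.502) and n = (−sin 30.1°, cos 30.1°) = (-0.502, 0.865). K is at the origin and P lies 58.1 along u from K, so P = 58.1·u = (50.3, 29.1). Tangency of A1 to both parallel lines with radius 5.5 puts S and M at K ± 5.5·n: S = (-2.76, 4.76), M = (2.76, -4.76). So S.y = 4.76.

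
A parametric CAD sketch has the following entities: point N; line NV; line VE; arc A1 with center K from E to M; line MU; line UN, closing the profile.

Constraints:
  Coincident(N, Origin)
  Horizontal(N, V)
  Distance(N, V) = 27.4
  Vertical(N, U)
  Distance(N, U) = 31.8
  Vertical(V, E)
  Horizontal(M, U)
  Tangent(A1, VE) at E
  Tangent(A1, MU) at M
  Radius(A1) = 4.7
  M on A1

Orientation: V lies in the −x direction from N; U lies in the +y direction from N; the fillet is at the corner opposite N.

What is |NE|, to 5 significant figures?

38.538

N is at the origin; NV is horizontal with |NV| = 27.4 and V on the −x side, so V = (-27.400, 0.0000). NU is vertical with |NU| = 31.8 and U on the +y side, so U = (0.0000, 31.800). The virtual corner opposite N is at (-27.400, 31.800). Tangency of A1 to VE means the radius KE is perpendicular to VE and since A1 is tangent to MU there, KM ⟂ MU, with radius 4.7, so the center K sits 4.7 in from both sides at K = (-22.700, 27.100). That places the tangent points at E = (-27.400, 27.100) on VE and M = (-22.700, 31.800) on MU. Then |NE| = |E − N| = 38.538.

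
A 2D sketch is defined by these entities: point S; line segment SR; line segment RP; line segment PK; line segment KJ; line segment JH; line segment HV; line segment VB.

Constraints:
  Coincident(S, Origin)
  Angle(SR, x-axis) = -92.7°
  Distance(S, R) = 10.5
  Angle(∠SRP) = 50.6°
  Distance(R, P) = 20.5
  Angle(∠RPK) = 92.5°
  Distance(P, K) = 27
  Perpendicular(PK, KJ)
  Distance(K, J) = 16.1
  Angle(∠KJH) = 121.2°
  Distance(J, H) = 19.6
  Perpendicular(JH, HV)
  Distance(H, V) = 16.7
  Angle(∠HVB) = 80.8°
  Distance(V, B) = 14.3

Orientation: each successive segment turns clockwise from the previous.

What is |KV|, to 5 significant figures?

28.093

S is at the origin; SR runs at -92.7° with length 10.5, so R = (-0.49462, -10.488). ∠SRP = 50.6° gives RP at 137.90° from the x-axis; with |RP| = 20.5, P = (-15.705, 3.2554). ∠RPK = 92.5° gives PK at 50.400° from the x-axis; with |PK| = 27.0, K = (1.5053, 24.059). The perpendicularity gives KJ at right angles to PK, so KJ runs at -39.600°; with |KJ| = 16.1, J = (13.911, 13.797). ∠KJH = 121.2° gives JH at -98.400° from the x-axis; with |JH| = 19.6, H = (11.047, -5.5930). The perpendicularity gives HV at right angles to JH, so HV runs at 171.60°; with |HV| = 16.7, V = (-5.4735, -3.1534). Then |KV| = |V − K| = 28.093.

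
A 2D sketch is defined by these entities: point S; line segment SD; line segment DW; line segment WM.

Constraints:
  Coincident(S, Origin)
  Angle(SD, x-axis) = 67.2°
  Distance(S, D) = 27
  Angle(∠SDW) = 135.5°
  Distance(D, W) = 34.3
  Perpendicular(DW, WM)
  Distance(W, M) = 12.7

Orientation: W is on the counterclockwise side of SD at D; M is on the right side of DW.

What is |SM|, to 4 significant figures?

62.20

∠SDW = 135.5°, so DW runs at 67.2° + (180° − 135.5°) = 111.7° from the x-axis; with |DW| = 34.3, W = D + 34.3·(cos 111.7°, sin 111.7°) = (-2.219, 56.76). The perpendicularity gives WM at right angles to DW; with |WM| = 12.7 on the right of DW, M = W + 12.7·(0.9291, 0.3697) = (9.581, 61.46). Then |SM| = |M − S| = 62.20.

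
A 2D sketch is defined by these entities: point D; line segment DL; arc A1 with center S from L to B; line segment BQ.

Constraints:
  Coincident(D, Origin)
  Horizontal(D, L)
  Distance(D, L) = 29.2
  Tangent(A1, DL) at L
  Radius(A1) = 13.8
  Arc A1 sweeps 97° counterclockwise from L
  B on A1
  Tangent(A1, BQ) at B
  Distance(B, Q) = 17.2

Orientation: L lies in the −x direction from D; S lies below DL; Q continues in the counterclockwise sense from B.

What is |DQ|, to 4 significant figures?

52.20

On A1, L sits at bearing 90° from S; a 97° counterclockwise sweep puts B at bearing 187°, so B = S + 13.8·(cos 187°, sin 187°) = (-42.90, -15.48). A1 meets BQ tangentially, so SB is at right angles to BQ, so BQ runs along (−sin 187°, cos 187°); with |BQ| = 17.2, Q = (-40.80, -32.55). Then |DQ| = |Q − D| = 52.20.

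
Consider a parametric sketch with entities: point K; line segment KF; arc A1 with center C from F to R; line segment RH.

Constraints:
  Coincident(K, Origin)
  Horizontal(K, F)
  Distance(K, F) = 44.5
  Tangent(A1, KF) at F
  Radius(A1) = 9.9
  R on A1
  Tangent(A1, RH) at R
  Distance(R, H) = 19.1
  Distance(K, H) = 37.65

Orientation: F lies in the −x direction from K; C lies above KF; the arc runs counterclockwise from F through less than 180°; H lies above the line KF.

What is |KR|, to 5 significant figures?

35.797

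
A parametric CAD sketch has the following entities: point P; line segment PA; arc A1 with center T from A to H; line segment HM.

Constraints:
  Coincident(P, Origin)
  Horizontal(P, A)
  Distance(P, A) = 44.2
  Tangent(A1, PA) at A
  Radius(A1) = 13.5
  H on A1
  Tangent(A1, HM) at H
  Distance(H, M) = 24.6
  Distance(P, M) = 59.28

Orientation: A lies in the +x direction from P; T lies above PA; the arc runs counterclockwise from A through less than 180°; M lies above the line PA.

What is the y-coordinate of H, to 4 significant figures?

20.77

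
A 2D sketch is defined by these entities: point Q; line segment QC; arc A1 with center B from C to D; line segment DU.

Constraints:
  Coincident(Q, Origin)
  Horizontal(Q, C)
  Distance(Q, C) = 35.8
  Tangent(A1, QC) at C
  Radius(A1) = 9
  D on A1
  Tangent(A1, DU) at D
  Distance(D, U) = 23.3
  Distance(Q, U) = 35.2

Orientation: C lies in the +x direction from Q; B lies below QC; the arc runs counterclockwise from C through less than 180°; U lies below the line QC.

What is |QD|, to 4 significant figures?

27.93

Q is at the origin; Q and C share the same y with |QC| = 35.8 and C on the +x side, so C = (35.80, 0.000). A1 meets QC tangentially, so BC is at right angles to QC, so B = C + (0, -9) = (35.80, -9.000). Since BD ⟂ DU (tangency), |BU| = √(9.0² + 23.3²) = 24.98 regardless of where D sits on A1. So U lies on both circle(Q, 35.2) and circle(B, 24.98); the below-QC intersection is U = (20.41, -28.68). D is the foot of the tangent from U: D = (27.19, -6.383).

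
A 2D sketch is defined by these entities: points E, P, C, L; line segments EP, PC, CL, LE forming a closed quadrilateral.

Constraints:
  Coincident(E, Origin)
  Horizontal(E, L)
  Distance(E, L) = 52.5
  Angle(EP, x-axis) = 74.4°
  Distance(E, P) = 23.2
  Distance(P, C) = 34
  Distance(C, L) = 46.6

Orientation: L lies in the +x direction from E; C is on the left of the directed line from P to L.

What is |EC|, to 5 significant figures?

54.217

E is at the origin; E and L share the same y with |EL| = 52.5 and L in +x, so L = (52.5, 0). EP runs at 74.4° with |EP| = 23.2, so P = (6.2389, 22.345). C is determined by |PC| = 34.0 and |CL| = 46.6 together: it lies at the intersection of circle(P, 34.0) and circle(L, 46.6). With |PL| = 51.375, the foot of the radical line on PL is 15.804 from P and the perpendicular offset is √(34.0² − 15.804²) = 30.104. Taking the left-of-PL solution: C = (33.563, 42.579).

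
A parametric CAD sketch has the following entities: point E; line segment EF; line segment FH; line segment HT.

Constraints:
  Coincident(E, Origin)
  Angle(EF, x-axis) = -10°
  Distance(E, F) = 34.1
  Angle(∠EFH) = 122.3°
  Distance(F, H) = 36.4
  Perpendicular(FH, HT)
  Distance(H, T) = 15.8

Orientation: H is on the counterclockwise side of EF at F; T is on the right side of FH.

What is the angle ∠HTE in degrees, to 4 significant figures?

50.75°

E is at the origin; EF runs at -10.0° with length 34.1, so F = 34.1·(cos -10.0°, sin -10.0°) = (33.58, -5.921). ∠EFH = 122.3°, so FH runs at -10.0° + (180° − 122.3°) = 47.70° from the x-axis; with |FH| = 36.4, H = F + 36.4·(cos 47.70°, sin 47.70°) = (58.08, 21.00). FH is perpendicular to HT; with |HT| = 15.8 on the right of FH, T = H + 15.8·(0.7396, -0.6730) = (69.77, 10.37). Then cos ∠HTE = TH·TE / (|TH||TE|), giving 50.75°.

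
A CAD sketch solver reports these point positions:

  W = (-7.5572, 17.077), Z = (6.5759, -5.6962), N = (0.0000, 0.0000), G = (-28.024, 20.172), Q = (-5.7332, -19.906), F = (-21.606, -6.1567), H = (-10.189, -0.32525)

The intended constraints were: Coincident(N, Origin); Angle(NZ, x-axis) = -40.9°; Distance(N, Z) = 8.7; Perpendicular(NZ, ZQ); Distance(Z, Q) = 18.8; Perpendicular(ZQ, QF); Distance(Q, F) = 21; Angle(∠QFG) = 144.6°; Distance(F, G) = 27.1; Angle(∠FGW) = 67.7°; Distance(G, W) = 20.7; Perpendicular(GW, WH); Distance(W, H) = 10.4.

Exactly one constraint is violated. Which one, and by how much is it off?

Distance(W, H) = 10.4 — off by 7.20.

N = (0.00, 0.00) ✓; NZ at -40.90° ✓; |NZ| = 8.700 ✓; ∠(NZ, ZQ) = 90.00° ✓; |ZQ| = 18.80 ✓; ∠(ZQ, QF) = 90.00° ✓; |QF| = 21.00 ✓; ∠QFG = 144.6° ✓; |FG| = 27.10 ✓; ∠FGW = 67.70° ✓; |GW| = 20.70 ✓; ∠(GW, WH) = 90.00° ✓; |WH| = 17.60 ✗.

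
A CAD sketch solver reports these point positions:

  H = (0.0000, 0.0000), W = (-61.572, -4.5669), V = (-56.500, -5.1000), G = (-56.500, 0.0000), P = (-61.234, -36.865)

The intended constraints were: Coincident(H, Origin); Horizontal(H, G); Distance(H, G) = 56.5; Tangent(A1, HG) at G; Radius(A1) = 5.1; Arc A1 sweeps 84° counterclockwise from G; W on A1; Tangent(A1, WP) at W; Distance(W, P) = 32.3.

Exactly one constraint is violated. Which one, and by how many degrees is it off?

Tangent(A1, WP) at W — off by 6.60°.

H = (0.00, 0.00) ✓; H.y = 0.00, G.y = 0.00 ✓; |HG| = 56.50 ✓; ∠(VG, GH) = 90.00° ✓; |VG| = 5.100 ✓; bearing(V→W) − bearing(V→G) = 84.00° ✓; |VW| = 5.100 ✓; ∠(VW, WP) = 83.40° ✗; |WP| = 32.30 ✓.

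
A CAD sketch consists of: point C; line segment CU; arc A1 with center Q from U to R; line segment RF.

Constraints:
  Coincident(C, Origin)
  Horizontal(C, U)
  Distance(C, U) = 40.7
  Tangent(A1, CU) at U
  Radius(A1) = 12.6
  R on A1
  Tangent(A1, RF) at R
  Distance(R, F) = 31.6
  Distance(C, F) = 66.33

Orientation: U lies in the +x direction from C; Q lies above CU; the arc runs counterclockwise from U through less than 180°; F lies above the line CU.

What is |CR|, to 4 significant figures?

55.12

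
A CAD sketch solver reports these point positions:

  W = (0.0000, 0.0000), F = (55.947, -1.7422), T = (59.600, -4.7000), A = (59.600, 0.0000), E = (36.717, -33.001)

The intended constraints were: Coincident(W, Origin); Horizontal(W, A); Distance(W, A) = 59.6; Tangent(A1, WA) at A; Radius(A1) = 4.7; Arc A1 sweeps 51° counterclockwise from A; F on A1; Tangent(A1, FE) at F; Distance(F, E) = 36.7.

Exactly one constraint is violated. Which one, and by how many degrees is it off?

Tangent(A1, FE) at F — off by 7.40°.

W = (0.00, 0.00) ✓; W.y = 0.00, A.y = 0.00 ✓; |WA| = 59.60 ✓; ∠(TA, AW) = 90.00° ✓; |TA| = 4.700 ✓; bearing(T→F) − bearing(T→A) = 51.00° ✓; |TF| = 4.700 ✓; ∠(TF, FE) = 82.60° ✗; |FE| = 36.70 ✓.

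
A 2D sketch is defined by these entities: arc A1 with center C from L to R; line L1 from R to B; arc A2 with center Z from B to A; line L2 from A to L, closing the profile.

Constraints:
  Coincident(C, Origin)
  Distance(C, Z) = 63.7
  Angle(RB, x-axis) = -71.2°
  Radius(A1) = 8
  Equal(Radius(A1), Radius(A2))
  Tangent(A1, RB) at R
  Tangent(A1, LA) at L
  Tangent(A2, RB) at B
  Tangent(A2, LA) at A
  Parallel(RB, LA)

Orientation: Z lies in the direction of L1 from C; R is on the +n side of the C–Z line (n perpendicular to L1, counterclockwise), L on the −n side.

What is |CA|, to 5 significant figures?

64.200

The slot axis is L1's direction at -71.2°, so u = (cos -71.2°, sin -71.2°) = (0.32227, -0.94665) and n = (−sin -71.2°, cos -71.2°) = (0.94665, 0.32227). C is at the origin and Z lies 63.7 along u from C, so Z = 63.7·u = (20.528, -60.302). Tangency of A1 to both parallel lines with radius 8.0 puts R and L at C ± 8.0·n: R = (7.5732, 2.5781), L = (-7.5732, -2.5781). Equal radii place B and A the same way about Z: B = Z + 8.0·n = (28.102, -57.723), A = Z − 8.0·n = (12.955, -62.880). Then |CA| = |A − C| = 64.200.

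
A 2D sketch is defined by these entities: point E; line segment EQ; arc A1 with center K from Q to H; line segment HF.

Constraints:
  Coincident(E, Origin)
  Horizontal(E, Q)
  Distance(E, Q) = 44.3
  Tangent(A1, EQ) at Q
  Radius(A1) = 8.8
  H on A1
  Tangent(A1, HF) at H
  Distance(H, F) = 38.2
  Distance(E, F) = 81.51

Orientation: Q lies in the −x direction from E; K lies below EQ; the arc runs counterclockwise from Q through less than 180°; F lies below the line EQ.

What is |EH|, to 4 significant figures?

51.57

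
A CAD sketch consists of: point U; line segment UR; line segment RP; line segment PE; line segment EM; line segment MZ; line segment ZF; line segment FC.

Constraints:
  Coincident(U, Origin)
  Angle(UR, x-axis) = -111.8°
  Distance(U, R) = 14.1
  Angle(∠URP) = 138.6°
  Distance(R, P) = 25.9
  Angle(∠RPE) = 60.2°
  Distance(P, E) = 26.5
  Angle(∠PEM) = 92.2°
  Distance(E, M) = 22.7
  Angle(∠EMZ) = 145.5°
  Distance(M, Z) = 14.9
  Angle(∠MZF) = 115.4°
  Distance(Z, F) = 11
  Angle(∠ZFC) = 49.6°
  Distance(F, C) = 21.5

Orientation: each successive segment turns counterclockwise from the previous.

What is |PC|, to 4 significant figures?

31.07

∠MZF = 115.4° gives ZF at -123.7° from the x-axis; with |ZF| = 11.0, F = (-16.81, -8.948). ∠ZFC = 49.6° gives FC at 6.700° from the x-axis; with |FC| = 21.5, C = (4.548, -6.439). Then |PC| = |C − P| = 31.07.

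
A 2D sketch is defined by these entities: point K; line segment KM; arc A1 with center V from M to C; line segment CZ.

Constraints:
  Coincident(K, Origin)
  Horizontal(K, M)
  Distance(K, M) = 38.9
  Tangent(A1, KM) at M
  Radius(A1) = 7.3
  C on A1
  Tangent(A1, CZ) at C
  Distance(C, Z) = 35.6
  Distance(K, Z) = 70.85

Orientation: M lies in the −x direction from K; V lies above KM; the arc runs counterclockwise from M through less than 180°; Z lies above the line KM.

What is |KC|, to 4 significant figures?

36.41

Checks: K = (0.00, 0.00) ✓; |VC| = 7.300 ✓; ∠(VC, CZ) = 90.00° ✓; |CZ| = 35.60 ✓; |KZ| = 70.85 ✓.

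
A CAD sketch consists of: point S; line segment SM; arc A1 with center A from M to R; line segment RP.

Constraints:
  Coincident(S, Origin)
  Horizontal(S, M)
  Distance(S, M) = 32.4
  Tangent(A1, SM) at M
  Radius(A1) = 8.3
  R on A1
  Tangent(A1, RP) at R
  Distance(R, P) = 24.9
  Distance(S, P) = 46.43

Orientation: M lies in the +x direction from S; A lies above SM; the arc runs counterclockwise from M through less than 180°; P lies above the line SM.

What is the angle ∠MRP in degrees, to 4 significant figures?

124.3°

S is at the origin; S and M share the same y with |SM| = 32.4 and M on the +x side, so M = (32.40, 0.000). A1 meets SM tangentially, so AM is at right angles to SM, so A = M + (0, 8.3) = (32.40, 8.300). Since AR ⟂ RP (tangency), |AP| = √(8.3² + 24.9²) = 26.25 regardless of where R sits on A1. So P lies on both circle(S, 46.43) and circle(A, 26.25); the above-SM intersection is P = (31.06, 34.51). R is the foot of the tangent from P: R = (40.13, 11.32).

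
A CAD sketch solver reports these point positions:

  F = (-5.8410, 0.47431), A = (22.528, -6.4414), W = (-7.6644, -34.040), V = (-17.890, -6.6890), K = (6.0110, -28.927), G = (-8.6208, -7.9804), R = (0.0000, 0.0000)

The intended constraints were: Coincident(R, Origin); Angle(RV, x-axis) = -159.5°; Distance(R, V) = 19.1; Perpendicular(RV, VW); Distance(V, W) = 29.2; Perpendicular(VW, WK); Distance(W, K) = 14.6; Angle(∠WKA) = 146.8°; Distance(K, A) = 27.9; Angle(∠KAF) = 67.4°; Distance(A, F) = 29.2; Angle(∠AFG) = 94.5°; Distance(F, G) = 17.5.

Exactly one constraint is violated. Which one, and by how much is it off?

Distance(F, G) = 17.5 — off by 8.60.

R = (0.00, 0.00) ✓; RV at -159.5° ✓; |RV| = 19.10 ✓; ∠(RV, VW) = 90.00° ✓; |VW| = 29.20 ✓; ∠(VW, WK) = 90.00° ✓; |WK| = 14.60 ✓; ∠WKA = 146.8° ✓; |KA| = 27.90 ✓; ∠KAF = 67.40° ✓; |AF| = 29.20 ✓; ∠AFG = 94.50° ✓; |FG| = 8.900 ✗.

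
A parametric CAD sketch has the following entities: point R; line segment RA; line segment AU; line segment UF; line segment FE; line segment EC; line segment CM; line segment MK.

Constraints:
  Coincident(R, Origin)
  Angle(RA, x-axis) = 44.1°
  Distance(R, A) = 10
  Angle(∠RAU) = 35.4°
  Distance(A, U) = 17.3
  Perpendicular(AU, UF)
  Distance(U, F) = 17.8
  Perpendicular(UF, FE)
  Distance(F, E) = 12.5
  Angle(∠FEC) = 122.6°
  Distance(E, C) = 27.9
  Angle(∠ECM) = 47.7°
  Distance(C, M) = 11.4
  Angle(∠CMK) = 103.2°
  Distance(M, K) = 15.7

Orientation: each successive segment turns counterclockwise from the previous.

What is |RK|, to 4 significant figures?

8.685

R is at the origin; RA runs at 44.1° with length 10.0, so A = (7.181, 6.959). ∠RAU = 35.4° gives AU at -171.3° from the x-axis; with |AU| = 17.3, U = (-9.920, 4.342). AU ⟂ UF, so UF runs at -81.30°; with |UF| = 17.8, F = (-7.227, -13.25). UF ⟂ FE, so FE runs at 8.700°; with |FE| = 12.5, E = (5.129, -11.36). ∠FEC = 122.6° gives EC at 66.10° from the x-axis; with |EC| = 27.9, C = (16.43, 14.15). ∠ECM = 47.7° gives CM at -161.6° from the x-axis; with |CM| = 11.4, M = (5.615, 10.55). ∠CMK = 103.2° gives MK at -84.80° from the x-axis; with |MK| = 15.7, K = (7.038, -5.088). Then |RK| = |K − R| = 8.685.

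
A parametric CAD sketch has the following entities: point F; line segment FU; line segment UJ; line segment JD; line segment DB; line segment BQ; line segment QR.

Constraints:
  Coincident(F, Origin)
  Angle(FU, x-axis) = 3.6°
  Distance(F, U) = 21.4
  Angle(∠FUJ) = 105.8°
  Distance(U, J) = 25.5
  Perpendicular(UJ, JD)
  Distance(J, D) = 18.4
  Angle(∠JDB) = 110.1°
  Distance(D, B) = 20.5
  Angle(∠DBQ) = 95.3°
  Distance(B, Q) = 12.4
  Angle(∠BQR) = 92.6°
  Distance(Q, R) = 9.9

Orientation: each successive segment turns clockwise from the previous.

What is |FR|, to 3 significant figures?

19.0

∠DBQ = 95.3° gives BQ at 44.8° from the x-axis; with |BQ| = 12.4, Q = (8.23, -4.26). ∠BQR = 92.6° gives QR at -42.6° from the x-axis; with |QR| = 9.9, R = (15.5, -11.0). Then |FR| = |R − F| = 19.0.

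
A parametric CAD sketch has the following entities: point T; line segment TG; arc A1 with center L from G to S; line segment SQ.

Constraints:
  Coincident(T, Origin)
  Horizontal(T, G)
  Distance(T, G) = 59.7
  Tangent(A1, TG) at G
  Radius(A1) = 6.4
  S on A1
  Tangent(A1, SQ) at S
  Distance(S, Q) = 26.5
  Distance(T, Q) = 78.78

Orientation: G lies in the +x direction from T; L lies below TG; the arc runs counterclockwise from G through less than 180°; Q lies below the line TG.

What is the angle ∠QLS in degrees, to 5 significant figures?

76.423°

Checks: |LS| = 6.400 ✓; ∠(LS, SQ) = 90.00° ✓; |SQ| = 26.50 ✓; |TQ| = 78.78 ✓.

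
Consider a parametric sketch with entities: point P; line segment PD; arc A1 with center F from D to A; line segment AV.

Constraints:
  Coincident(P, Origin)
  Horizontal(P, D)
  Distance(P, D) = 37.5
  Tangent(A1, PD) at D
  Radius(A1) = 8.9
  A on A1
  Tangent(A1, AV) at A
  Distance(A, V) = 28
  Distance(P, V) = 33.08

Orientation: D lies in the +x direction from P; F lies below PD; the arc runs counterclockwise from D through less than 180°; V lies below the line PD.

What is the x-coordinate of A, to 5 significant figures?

29.742

Checks: ∠(FD, DP) = 90.00° ✓; |FD| = 8.900 ✓; |FA| = 8.900 ✓; ∠(FA, AV) = 90.00° ✓; |AV| = 28.00 ✓; |PV| = 33.08 ✓.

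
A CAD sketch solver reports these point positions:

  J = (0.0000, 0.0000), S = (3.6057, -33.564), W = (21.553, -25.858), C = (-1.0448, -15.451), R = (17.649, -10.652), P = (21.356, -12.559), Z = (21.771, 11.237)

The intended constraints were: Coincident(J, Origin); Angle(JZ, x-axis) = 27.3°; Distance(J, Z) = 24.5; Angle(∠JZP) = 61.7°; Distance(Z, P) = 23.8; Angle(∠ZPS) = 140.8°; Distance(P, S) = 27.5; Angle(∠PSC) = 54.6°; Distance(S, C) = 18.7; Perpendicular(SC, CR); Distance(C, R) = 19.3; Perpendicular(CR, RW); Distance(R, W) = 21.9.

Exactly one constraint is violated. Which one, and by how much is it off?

Distance(R, W) = 21.9 — off by 6.20.

J = (0.00, 0.00) ✓; JZ at 27.30° ✓; |JZ| = 24.50 ✓; ∠JZP = 61.70° ✓; |ZP| = 23.80 ✓; ∠ZPS = 140.8° ✓; |PS| = 27.50 ✓; ∠PSC = 54.60° ✓; |SC| = 18.70 ✓; ∠(SC, CR) = 90.00° ✓; |CR| = 19.30 ✓; ∠(CR, RW) = 90.00° ✓; |RW| = 15.70 ✗.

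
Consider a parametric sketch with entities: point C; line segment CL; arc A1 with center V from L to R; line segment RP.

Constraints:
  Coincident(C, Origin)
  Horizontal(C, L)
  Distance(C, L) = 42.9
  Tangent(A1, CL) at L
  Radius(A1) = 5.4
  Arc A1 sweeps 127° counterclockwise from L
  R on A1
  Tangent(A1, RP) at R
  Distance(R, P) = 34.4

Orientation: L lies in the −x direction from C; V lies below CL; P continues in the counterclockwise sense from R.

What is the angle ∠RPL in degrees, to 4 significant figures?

12.60°

C is at the origin; CL is horizontal with |CL| = 42.9 and L on the −x side, so L = (-42.90, 0.000). The tangent condition forces VL to be normal to CL, so V = L + (0, -5.4) = (-42.90, -5.400). On A1, L sits at bearing 90° from V; a 127° counterclockwise sweep puts R at bearing 217°, so R = V + 5.4·(cos 217°, sin 217°) = (-47.21, -8.650). The tangent condition forces VR to be normal to RP, so RP runs along (−sin 217°, cos 217°); with |RP| = 34.4, P = (-26.51, -36.12). Then cos ∠RPL = PR·PL / (|PR||PL|), giving 12.60°.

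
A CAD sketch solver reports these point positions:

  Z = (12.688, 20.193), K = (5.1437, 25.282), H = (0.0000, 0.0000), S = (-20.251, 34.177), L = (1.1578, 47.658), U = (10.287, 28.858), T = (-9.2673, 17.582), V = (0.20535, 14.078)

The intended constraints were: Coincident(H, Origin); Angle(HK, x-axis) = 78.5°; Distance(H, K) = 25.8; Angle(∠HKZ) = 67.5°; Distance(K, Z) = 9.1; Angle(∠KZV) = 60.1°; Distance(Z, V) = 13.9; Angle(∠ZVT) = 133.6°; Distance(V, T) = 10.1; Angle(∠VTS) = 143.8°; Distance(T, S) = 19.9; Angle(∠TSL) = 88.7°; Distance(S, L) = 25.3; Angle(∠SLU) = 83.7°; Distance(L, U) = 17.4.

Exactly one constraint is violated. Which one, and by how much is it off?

Distance(L, U) = 17.4 — off by 3.50.

H = (0.00, 0.00) ✓; HK at 78.50° ✓; |HK| = 25.80 ✓; ∠HKZ = 67.50° ✓; |KZ| = 9.100 ✓; ∠KZV = 60.10° ✓; |ZV| = 13.90 ✓; ∠ZVT = 133.6° ✓; |VT| = 10.10 ✓; ∠VTS = 143.8° ✓; |TS| = 19.90 ✓; ∠TSL = 88.70° ✓; |SL| = 25.30 ✓; ∠SLU = 83.70° ✓; |LU| = 20.90 ✗.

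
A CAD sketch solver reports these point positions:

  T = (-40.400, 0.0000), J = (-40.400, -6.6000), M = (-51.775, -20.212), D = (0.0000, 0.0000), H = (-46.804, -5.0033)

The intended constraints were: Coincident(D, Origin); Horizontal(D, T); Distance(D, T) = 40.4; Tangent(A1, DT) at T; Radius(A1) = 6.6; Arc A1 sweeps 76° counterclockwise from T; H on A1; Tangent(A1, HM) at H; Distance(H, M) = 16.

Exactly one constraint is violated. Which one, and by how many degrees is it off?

Tangent(A1, HM) at H — off by 4.10°.

D = (0.00, 0.00) ✓; D.y = 0.00, T.y = 0.00 ✓; |DT| = 40.40 ✓; ∠(JT, TD) = 90.00° ✓; |JT| = 6.600 ✓; bearing(J→H) − bearing(J→T) = 76.00° ✓; |JH| = 6.600 ✓; ∠(JH, HM) = 94.10° ✗; |HM| = 16.00 ✓.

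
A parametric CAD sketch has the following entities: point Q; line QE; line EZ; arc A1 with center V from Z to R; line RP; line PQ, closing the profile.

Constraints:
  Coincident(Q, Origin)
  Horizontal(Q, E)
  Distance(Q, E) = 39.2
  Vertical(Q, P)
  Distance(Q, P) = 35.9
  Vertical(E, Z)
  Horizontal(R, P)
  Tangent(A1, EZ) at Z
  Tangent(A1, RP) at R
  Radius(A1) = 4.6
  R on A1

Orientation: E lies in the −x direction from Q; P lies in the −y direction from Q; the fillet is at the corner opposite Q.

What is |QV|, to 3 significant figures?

46.7

Q is at the origin; QE is horizontal with |QE| = 39.2 and E on the −x side, so E = (-39.2, 0.00). QP is vertical with |QP| = 35.9 and P on the −y side, so P = (0.00, -35.9). The virtual corner opposite Q is at (-39.2, -35.9). A1 meets EZ tangentially, so VZ is at right angles to EZ and A1 meets RP tangentially, so VR is at right angles to RP, with radius 4.6, so the center V sits 4.6 in from both sides at V = (-34.6, -31.3). Then |QV| = |V − Q| = 46.7.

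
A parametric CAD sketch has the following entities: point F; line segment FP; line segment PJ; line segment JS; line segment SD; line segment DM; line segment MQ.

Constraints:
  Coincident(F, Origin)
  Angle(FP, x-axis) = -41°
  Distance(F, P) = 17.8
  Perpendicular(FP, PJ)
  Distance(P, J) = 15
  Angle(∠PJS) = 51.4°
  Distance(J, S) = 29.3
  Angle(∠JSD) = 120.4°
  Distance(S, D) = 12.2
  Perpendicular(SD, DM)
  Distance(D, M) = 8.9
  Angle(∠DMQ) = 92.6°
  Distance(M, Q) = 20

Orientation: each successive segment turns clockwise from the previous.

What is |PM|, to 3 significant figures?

18.7

∠JSD = 120.4° gives SD at 40.8° from the x-axis; with |SD| = 12.2, D = (7.54, 13.8). SD ⟂ DM, so DM runs at -49.2°; with |DM| = 8.9, M = (13.4, 7.05). Then |PM| = |M − P| = 18.7.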